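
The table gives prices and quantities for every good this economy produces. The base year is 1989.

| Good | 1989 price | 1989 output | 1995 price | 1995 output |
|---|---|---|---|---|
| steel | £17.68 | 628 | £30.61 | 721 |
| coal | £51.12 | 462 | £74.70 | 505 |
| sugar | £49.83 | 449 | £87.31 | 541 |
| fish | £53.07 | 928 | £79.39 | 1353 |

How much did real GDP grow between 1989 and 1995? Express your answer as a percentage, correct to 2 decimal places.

Real GDP 1989 = Nominal GDP 1989 = 17.68·628 + 51.12·462 + 49.83·449 + 53.07·928 = 106343.11.
Real GDP 1995 (at 1989 prices) = 17.68·721 + 51.12·505 + 49.83·541 + 53.07·1353 = 137324.62.
Real growth = 137324.62/106343.11 − 1 = 0.2913.

29.13%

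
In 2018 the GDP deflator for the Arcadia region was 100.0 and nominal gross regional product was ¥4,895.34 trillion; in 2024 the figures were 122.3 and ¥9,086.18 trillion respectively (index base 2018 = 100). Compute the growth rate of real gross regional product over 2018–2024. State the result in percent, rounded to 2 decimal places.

Deflate each year: 2018 → 4895.34/1.000 = 4895.34; 2024 → 9086.18/1.223 = 7429.42.
So real gross regional product changed by 7429.42/4895.34 − 1 = 0.5177, i.e. 51.77%.

51.77%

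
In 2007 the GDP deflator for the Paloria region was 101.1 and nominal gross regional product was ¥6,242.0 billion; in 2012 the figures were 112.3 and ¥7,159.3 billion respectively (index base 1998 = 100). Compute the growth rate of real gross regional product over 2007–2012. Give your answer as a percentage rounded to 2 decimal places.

3.26%

Deflate each year: 2007 → 6242.0/1.011 = 6174.09; 2012 → 7159.3/1.123 = 6375.16.
So real gross regional product changed by 6375.16/6174.09 − 1 = 0.0326, i.e. 3.26%.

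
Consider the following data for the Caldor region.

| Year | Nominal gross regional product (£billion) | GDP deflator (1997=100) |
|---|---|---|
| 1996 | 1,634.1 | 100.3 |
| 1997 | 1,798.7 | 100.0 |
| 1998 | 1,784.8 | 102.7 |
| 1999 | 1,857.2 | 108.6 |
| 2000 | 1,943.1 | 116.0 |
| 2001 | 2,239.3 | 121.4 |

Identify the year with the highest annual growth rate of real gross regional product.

1997: real = 1798.7/1.000 = 1798.70; growth vs 1996 (1629.21) = 10.40%.
1998: real = 1784.8/1.027 = 1737.88; growth vs 1997 (1798.70) = -3.38%.
1999: real = 1857.2/1.086 = 1710.13; growth vs 1998 (1737.88) = -1.60%.
2000: real = 1943.1/1.160 = 1675.09; growth vs 1999 (1710.13) = -2.05%.
2001: real = 2239.3/1.214 = 1844.56; growth vs 2000 (1675.09) = 10.12%.

1997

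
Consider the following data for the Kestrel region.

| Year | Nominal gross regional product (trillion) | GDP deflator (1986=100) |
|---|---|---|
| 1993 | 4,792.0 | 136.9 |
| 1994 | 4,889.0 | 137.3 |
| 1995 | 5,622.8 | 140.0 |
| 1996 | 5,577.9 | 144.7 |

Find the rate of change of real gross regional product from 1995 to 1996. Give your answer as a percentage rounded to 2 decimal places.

-4.02%

Real gross regional product 1995 = 5622.8/1.400 = 4016.29.
Real gross regional product 1996 = 5577.9/1.447 = 3854.80.
Change = 3854.80/4016.29 − 1 = -0.0402.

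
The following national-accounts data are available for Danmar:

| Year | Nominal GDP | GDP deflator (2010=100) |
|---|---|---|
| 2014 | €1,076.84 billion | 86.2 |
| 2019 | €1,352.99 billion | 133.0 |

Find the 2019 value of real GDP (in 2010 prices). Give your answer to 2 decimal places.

Real GDP = Nominal / (GDP deflator/100) = 1352.99 / 1.330 = 1017.29.

€1,017.29 billion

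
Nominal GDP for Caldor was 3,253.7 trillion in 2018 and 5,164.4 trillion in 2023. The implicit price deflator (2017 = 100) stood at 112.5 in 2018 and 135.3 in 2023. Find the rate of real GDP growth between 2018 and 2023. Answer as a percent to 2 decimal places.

Real GDP 2018 = 3253.7 / 1.125 = 2892.18.
Real GDP 2023 = 5164.4 / 1.353 = 3817.00.
Real growth = 3817.00 / 2892.18 − 1 = 0.3198.

31.98%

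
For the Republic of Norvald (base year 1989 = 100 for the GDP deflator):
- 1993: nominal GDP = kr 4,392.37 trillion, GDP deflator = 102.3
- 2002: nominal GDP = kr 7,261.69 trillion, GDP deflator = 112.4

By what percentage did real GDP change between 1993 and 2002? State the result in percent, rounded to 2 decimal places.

50.47%

Real GDP 1993 = 4392.37 / 1.023 = 4293.62.
Real GDP 2002 = 7261.69 / 1.124 = 6460.58.
Real growth = 6460.58 / 4293.62 − 1 = 0.5047.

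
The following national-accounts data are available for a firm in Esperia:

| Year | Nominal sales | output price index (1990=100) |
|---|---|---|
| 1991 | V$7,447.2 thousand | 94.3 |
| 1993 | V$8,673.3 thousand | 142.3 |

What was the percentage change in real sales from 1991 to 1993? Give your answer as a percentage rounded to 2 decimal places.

Real sales 1991 = 7447.2 / 0.943 = 7897.35.
Real sales 1993 = 8673.3 / 1.423 = 6095.08.
Real growth = 6095.08 / 7897.35 − 1 = -0.2282.

-22.82%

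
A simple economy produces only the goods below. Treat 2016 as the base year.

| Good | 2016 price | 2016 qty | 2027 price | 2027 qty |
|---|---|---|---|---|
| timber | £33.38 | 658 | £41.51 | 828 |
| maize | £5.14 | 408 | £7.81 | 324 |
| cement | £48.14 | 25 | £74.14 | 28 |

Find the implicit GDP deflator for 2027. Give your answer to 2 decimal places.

127.16

Nominal GDP 2027 = 41.51·828 + 7.81·324 + 74.14·28 = 38976.64.
Real GDP 2027 (at 2016 prices) = 33.38·828 + 5.14·324 + 48.14·28 = 30651.92.
Deflator = Nominal/Real × 100 = 38976.64/30651.92 × 100 = 127.159.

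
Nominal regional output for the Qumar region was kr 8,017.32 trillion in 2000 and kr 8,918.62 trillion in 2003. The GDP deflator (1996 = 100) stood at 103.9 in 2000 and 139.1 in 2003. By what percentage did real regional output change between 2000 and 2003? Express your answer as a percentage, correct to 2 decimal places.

Real regional output 2000 = 8017.32 / 1.039 = 7716.38.
Real regional output 2003 = 8918.62 / 1.391 = 6411.66.
Real growth = 6411.66 / 7716.38 − 1 = -0.1691.

-16.91%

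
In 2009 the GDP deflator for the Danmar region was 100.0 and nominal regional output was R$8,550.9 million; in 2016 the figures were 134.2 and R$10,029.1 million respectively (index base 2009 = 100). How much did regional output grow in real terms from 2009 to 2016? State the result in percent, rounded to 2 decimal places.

Real regional output 2009 = 8550.9 / 1.000 = 8550.90.
Real regional output 2016 = 10029.1 / 1.342 = 7473.25.
Real growth = 7473.25 / 8550.90 − 1 = -0.1260.

-12.60%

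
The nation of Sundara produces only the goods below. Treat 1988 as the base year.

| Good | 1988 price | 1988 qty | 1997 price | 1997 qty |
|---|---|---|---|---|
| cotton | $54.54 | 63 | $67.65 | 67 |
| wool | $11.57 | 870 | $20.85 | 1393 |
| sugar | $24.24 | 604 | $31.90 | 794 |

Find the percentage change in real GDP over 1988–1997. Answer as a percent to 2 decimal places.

Real GDP 1988 = Nominal GDP 1988 = 54.54·63 + 11.57·870 + 24.24·604 = 28142.88.
Real GDP 1997 (at 1988 prices) = 54.54·67 + 11.57·1393 + 24.24·794 = 39017.75.
Real growth = 39017.75/28142.88 − 1 = 0.3864.

38.64%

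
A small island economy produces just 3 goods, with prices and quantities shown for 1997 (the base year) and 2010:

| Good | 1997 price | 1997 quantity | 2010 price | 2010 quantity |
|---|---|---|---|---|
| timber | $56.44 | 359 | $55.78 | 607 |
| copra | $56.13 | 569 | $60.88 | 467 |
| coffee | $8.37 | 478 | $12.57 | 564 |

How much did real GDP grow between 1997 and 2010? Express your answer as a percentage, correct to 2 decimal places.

Real GDP 1997 = Nominal GDP 1997 = 56.44·359 + 56.13·569 + 8.37·478 = 56200.79.
Real GDP 2010 (at 1997 prices) = 56.44·607 + 56.13·467 + 8.37·564 = 65192.47.
Real growth = 65192.47/56200.79 − 1 = 0.1600.

16.00%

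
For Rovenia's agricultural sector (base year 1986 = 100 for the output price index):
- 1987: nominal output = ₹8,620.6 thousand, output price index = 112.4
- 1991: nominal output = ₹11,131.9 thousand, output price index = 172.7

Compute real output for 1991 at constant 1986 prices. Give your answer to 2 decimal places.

₹6,445.80 thousand

Real output = Nominal / (output price index/100) = 11131.9 / 1.727 = 6445.80.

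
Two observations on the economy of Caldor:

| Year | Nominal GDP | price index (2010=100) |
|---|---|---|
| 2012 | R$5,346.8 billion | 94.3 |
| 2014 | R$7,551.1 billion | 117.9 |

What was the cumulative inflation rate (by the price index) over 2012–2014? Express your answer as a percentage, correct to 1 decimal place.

Price-level change = 117.9 / 94.3 − 1 = 0.2503.

25.0%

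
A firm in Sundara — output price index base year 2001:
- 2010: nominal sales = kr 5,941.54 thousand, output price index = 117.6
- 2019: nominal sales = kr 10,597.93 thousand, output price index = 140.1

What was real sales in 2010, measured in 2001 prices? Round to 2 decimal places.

kr 5,052.33 thousand

Real sales = Nominal / (output price index/100) = 5941.54 / 1.176 = 5052.33.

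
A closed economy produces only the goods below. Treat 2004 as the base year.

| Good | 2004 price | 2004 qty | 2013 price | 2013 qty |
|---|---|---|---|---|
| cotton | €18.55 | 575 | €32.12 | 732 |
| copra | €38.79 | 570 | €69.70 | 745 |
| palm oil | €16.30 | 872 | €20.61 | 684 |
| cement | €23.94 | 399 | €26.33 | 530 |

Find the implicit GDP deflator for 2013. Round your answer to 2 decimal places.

Nominal GDP 2013 = 32.12·732 + 69.70·745 + 20.61·684 + 26.33·530 = 103490.48.
Real GDP 2013 (at 2004 prices) = 18.55·732 + 38.79·745 + 16.30·684 + 23.94·530 = 66314.55.
Deflator = Nominal/Real × 100 = 103490.48/66314.55 × 100 = 156.060.

156.06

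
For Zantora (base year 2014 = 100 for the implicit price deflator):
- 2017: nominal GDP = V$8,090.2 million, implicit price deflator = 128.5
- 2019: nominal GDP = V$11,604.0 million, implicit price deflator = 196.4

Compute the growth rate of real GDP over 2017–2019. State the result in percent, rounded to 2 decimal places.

-6.16%

Deflate each year: 2017 → 8090.2/1.285 = 6295.88; 2019 → 11604.0/1.964 = 5908.35.
So real GDP changed by 5908.35/6295.88 − 1 = -0.0616, i.e. -6.16%.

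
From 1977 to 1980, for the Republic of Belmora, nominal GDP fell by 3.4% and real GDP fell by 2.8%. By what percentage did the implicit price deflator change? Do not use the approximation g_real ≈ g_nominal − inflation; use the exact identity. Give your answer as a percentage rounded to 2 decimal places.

(1 + g_nom) = (1 + g_real)(1 + π), so π = 0.9660 / 0.9720 − 1 = -0.00617.

-0.62%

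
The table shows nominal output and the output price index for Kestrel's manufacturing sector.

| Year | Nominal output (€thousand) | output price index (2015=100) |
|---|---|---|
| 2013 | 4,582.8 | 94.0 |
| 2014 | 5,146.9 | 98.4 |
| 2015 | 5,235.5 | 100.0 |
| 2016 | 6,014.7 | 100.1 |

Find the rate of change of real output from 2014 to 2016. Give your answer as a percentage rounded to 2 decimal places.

Real output 2014 = 5146.9/0.984 = 5230.59.
Real output 2016 = 6014.7/1.001 = 6008.69.
Change = 6008.69/5230.59 − 1 = 0.1488.

14.88%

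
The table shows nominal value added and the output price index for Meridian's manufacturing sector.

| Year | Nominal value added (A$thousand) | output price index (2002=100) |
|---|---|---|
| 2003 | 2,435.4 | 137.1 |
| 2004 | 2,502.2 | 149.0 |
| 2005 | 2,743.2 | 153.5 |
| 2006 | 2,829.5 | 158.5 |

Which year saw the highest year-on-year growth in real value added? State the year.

2005

2004: real = 2502.2/1.490 = 1679.33; growth vs 2003 (1776.37) = -5.46%.
2005: real = 2743.2/1.535 = 1787.10; growth vs 2004 (1679.33) = 6.42%.
2006: real = 2829.5/1.585 = 1785.17; growth vs 2005 (1787.10) = -0.11%.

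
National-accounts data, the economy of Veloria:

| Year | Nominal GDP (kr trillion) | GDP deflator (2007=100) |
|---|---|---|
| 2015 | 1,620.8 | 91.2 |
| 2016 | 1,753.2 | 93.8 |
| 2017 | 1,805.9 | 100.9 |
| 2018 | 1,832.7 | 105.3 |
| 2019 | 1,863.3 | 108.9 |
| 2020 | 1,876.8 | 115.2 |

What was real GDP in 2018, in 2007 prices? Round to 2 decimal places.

kr 1,740.46 trillion

Real GDP 2018 = 1832.7 / 1.053 = 1740.46.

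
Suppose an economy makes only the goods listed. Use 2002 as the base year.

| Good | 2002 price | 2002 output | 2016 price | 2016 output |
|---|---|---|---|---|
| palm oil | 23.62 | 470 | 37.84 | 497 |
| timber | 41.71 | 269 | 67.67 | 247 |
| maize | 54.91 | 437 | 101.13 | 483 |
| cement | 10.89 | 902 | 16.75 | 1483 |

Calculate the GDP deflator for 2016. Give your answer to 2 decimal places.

Nominal GDP 2016 = 37.84·497 + 67.67·247 + 101.13·483 + 16.75·1483 = 109207.01.
Real GDP 2016 (at 2002 prices) = 23.62·497 + 41.71·247 + 54.91·483 + 10.89·1483 = 64712.91.
Deflator = Nominal/Real × 100 = 109207.01/64712.91 × 100 = 168.756.

168.76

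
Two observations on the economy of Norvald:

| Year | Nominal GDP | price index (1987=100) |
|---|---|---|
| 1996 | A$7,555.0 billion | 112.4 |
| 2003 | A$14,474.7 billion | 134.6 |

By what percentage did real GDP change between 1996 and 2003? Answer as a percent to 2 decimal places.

59.99%

Deflate each year: 1996 → 7555.0/1.124 = 6721.53; 2003 → 14474.7/1.346 = 10753.86.
So real GDP changed by 10753.86/6721.53 − 1 = 0.5999, i.e. 59.99%.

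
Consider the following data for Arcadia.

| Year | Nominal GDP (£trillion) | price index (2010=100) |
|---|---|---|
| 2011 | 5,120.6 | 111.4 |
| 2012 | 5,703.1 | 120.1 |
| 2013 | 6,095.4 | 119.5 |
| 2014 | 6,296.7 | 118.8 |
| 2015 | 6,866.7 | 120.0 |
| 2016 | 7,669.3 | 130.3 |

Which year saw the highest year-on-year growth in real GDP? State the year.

2012: real = 5703.1/1.201 = 4748.63; growth vs 2011 (4596.59) = 3.31%.
2013: real = 6095.4/1.195 = 5100.75; growth vs 2012 (4748.63) = 7.42%.
2014: real = 6296.7/1.188 = 5300.25; growth vs 2013 (5100.75) = 3.91%.
2015: real = 6866.7/1.200 = 5722.25; growth vs 2014 (5300.25) = 7.96%.
2016: real = 7669.3/1.303 = 5885.88; growth vs 2015 (5722.25) = 2.86%.

2015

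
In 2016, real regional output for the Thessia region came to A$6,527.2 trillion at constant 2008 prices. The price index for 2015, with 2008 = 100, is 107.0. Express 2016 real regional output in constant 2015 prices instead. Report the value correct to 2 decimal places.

Real regional output in 2015 prices = Real regional output in 2008 prices × (P_2015/P_2008) = 6527.2 × 1.070 = 6984.10.

A$6,984.10 trillion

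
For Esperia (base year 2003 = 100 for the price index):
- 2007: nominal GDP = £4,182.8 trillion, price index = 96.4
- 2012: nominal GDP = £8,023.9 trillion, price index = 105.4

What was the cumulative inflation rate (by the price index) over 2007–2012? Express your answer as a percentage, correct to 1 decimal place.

9.3%

Price-level change = 105.4 / 96.4 − 1 = 0.0934.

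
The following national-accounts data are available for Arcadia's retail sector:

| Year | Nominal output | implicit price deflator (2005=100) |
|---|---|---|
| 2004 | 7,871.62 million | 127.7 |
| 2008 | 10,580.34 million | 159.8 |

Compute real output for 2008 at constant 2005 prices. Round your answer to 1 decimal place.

6,621.0 million

Real output = Nominal / (implicit price deflator/100) = 10580.34 / 1.598 = 6620.99.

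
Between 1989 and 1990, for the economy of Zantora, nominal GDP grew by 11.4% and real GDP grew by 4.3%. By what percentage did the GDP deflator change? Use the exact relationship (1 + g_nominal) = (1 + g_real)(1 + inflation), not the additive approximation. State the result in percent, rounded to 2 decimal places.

6.81%

(1 + g_nom) = (1 + g_real)(1 + π), so π = 1.1140 / 1.0430 − 1 = 0.06807.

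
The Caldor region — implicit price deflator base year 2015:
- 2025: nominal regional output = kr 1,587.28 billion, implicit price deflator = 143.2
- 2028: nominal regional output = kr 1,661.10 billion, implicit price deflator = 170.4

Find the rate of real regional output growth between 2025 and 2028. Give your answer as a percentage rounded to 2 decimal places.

-12.05%

Deflate each year: 2025 → 1587.28/1.432 = 1108.44; 2028 → 1661.10/1.704 = 974.82.
So real regional output changed by 974.82/1108.44 − 1 = -0.1205, i.e. -12.05%.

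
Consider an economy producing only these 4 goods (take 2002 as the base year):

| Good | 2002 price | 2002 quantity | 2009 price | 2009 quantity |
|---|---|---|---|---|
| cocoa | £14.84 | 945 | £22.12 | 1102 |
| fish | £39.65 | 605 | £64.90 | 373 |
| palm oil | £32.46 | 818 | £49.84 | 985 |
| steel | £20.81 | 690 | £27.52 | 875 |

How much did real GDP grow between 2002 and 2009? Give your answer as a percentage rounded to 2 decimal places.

Real GDP 2002 = Nominal GDP 2002 = 14.84·945 + 39.65·605 + 32.46·818 + 20.81·690 = 78923.23.
Real GDP 2009 (at 2002 prices) = 14.84·1102 + 39.65·373 + 32.46·985 + 20.81·875 = 81324.98.
Real growth = 81324.98/78923.23 − 1 = 0.0304.

3.04%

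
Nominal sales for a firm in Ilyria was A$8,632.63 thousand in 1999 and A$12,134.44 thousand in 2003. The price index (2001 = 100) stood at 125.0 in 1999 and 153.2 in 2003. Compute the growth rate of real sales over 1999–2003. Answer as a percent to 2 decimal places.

14.69%

Real sales 1999 = 8632.63 / 1.250 = 6906.10.
Real sales 2003 = 12134.44 / 1.532 = 7920.65.
Real growth = 7920.65 / 6906.10 − 1 = 0.1469.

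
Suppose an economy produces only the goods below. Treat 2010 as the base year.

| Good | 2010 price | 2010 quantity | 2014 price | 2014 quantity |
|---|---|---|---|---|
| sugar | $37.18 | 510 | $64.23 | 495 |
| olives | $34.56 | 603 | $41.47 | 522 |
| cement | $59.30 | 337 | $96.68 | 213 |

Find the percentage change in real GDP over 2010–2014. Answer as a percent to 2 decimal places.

-17.91%

Real GDP 2010 = Nominal GDP 2010 = 37.18·510 + 34.56·603 + 59.30·337 = 59785.58.
Real GDP 2014 (at 2010 prices) = 37.18·495 + 34.56·522 + 59.30·213 = 49075.32.
Real growth = 49075.32/59785.58 − 1 = -0.1791.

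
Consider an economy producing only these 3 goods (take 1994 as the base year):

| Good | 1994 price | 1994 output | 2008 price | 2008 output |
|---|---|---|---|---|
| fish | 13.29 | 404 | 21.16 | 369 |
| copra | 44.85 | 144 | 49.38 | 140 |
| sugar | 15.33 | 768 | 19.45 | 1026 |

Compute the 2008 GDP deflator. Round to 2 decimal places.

128.86

Nominal GDP 2008 = 21.16·369 + 49.38·140 + 19.45·1026 = 34676.94.
Real GDP 2008 (at 1994 prices) = 13.29·369 + 44.85·140 + 15.33·1026 = 26911.59.
Deflator = Nominal/Real × 100 = 34676.94/26911.59 × 100 = 128.855.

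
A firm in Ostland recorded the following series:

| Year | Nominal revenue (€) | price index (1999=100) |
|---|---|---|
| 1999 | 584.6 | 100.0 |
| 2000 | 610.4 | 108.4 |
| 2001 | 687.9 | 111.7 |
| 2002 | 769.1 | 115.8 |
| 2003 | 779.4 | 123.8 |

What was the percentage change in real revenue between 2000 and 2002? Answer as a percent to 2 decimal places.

Real revenue 2000 = 610.4/1.084 = 563.10.
Real revenue 2002 = 769.1/1.158 = 664.16.
Change = 664.16/563.10 − 1 = 0.1795.

17.95%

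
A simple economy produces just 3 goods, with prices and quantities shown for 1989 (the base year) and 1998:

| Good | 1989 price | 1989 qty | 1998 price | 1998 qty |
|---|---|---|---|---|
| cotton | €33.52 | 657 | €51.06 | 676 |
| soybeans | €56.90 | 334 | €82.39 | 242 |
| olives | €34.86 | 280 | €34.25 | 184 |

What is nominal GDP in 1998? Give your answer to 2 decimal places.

Nominal GDP 1998 = Σ (p_1998 × q_1998) = 51.06·676 + 82.39·242 + 34.25·184 = 60756.94.

€60756.94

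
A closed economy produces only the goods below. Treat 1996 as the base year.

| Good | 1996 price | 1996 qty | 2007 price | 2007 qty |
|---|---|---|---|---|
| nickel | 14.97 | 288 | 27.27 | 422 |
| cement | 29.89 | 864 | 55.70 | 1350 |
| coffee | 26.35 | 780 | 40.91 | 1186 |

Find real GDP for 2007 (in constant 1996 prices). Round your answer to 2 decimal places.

77919.94

Real GDP 2007 = Σ (p_1996 × q_2007) = 14.97·422 + 29.89·1350 + 26.35·1186 = 77919.94.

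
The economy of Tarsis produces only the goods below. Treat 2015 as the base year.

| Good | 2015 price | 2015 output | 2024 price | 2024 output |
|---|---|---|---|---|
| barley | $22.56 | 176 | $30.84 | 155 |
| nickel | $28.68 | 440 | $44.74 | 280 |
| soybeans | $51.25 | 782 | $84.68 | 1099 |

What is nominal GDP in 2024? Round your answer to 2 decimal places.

Nominal GDP 2024 = Σ (p_2024 × q_2024) = 30.84·155 + 44.74·280 + 84.68·1099 = 110370.72.

$110370.72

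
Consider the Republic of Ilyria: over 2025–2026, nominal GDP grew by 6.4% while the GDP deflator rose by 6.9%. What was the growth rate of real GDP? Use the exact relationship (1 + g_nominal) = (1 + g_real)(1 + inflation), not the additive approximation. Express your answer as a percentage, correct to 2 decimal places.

(1 + g_nom) = (1 + g_real)(1 + π), so g_real = 1.0640 / 1.0690 − 1 = -0.00468.

-0.47%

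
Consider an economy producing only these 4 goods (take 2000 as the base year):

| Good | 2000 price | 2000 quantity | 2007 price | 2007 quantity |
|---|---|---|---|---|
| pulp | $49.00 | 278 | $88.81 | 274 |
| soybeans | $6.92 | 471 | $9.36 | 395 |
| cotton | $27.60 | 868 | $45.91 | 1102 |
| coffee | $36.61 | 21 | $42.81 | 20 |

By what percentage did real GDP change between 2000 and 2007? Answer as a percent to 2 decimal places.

Real GDP 2000 = Nominal GDP 2000 = 49.00·278 + 6.92·471 + 27.60·868 + 36.61·21 = 41606.93.
Real GDP 2007 (at 2000 prices) = 49.00·274 + 6.92·395 + 27.60·1102 + 36.61·20 = 47306.80.
Real growth = 47306.80/41606.93 − 1 = 0.1370.

13.70%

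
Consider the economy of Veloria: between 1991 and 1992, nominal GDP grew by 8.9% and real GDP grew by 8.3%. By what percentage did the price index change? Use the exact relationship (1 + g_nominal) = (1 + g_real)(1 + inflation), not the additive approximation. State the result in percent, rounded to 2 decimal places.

(1 + g_nom) = (1 + g_real)(1 + π), so π = 1.0890 / 1.0830 − 1 = 0.00554.

0.55%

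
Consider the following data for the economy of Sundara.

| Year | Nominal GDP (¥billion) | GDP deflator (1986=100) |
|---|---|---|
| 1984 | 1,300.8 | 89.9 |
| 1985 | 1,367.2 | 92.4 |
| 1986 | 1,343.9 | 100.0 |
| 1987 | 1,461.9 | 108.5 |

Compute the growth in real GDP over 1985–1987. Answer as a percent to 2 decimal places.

Real GDP 1985 = 1367.2/0.924 = 1479.65.
Real GDP 1987 = 1461.9/1.085 = 1347.37.
Change = 1347.37/1479.65 − 1 = -0.0894.

-8.94%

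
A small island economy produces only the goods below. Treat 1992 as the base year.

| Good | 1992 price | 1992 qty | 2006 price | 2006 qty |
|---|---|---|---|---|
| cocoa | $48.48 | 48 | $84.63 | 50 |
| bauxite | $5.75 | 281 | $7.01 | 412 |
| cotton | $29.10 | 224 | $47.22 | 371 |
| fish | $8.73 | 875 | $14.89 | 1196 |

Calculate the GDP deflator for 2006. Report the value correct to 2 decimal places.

163.07

Nominal GDP 2006 = 84.63·50 + 7.01·412 + 47.22·371 + 14.89·1196 = 42446.68.
Real GDP 2006 (at 1992 prices) = 48.48·50 + 5.75·412 + 29.10·371 + 8.73·1196 = 26030.18.
Deflator = Nominal/Real × 100 = 42446.68/26030.18 × 100 = 163.067.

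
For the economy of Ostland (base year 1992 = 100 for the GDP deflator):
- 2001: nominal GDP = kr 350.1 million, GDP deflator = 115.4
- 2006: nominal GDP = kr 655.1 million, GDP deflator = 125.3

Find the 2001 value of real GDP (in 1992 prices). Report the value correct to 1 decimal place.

kr 303.4 million

Real GDP = Nominal / (GDP deflator/100) = 350.1 / 1.154 = 303.38.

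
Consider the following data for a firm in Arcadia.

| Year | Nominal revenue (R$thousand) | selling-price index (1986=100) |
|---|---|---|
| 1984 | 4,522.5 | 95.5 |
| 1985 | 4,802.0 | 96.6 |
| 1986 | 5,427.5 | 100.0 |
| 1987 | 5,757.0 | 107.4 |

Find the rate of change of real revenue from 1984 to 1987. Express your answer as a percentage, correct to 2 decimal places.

13.19%

Real revenue 1984 = 4522.5/0.955 = 4735.60.
Real revenue 1987 = 5757.0/1.074 = 5360.34.
Change = 5360.34/4735.60 − 1 = 0.1319.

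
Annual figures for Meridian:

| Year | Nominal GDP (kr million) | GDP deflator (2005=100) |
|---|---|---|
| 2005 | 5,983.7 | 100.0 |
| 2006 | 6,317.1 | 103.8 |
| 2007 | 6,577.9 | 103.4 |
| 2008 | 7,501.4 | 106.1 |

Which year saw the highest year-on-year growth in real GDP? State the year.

2006: real = 6317.1/1.038 = 6085.84; growth vs 2005 (5983.70) = 1.71%.
2007: real = 6577.9/1.034 = 6361.61; growth vs 2006 (6085.84) = 4.53%.
2008: real = 7501.4/1.061 = 7070.12; growth vs 2007 (6361.61) = 11.14%.

2008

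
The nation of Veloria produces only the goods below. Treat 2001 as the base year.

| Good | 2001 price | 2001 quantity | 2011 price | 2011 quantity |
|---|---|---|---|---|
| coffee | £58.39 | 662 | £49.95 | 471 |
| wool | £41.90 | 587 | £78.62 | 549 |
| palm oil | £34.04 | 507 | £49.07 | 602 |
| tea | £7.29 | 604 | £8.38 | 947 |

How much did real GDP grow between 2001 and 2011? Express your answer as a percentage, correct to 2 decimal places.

Real GDP 2001 = Nominal GDP 2001 = 58.39·662 + 41.90·587 + 34.04·507 + 7.29·604 = 84910.92.
Real GDP 2011 (at 2001 prices) = 58.39·471 + 41.90·549 + 34.04·602 + 7.29·947 = 77900.50.
Real growth = 77900.50/84910.92 − 1 = -0.0826.

-8.26%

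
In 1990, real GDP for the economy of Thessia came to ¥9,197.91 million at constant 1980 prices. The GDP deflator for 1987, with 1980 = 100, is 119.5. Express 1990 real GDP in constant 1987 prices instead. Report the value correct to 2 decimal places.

Real GDP in 1987 prices = Real GDP in 1980 prices × (P_1987/P_1980) = 9197.91 × 1.195 = 10991.50.

¥10,991.50 million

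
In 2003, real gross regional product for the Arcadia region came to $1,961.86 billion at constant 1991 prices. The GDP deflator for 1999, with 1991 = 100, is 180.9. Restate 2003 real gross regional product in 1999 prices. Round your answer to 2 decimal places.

Real gross regional product in 1999 prices = Real gross regional product in 1991 prices × (P_1999/P_1991) = 1961.86 × 1.809 = 3549.00.

$3,549.00 billion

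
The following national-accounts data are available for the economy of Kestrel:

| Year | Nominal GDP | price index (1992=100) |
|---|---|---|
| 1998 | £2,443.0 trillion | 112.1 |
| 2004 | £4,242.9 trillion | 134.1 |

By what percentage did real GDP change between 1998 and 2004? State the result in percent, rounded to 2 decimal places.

45.18%

Deflate each year: 1998 → 2443.0/1.121 = 2179.30; 2004 → 4242.9/1.341 = 3163.98.
So real GDP changed by 3163.98/2179.30 − 1 = 0.4518, i.e. 45.18%.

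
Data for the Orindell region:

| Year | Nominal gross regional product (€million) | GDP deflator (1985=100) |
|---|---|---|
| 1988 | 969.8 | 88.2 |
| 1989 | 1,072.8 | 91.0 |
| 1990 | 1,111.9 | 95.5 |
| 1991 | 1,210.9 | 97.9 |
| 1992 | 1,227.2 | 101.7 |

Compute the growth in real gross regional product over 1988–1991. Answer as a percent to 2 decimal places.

Real gross regional product 1988 = 969.8/0.882 = 1099.55.
Real gross regional product 1991 = 1210.9/0.979 = 1236.87.
Change = 1236.87/1099.55 − 1 = 0.1249.

12.49%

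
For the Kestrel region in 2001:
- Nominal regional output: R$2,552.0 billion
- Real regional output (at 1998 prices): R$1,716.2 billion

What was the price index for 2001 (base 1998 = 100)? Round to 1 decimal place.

price index = (Nominal / Real) × 100 = 2552.0 / 1716.2 × 100 = 148.70.

148.7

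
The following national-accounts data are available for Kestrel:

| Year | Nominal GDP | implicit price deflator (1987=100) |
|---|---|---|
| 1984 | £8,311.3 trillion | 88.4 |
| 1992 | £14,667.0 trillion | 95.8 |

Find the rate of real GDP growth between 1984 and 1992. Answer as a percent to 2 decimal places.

Deflate each year: 1984 → 8311.3/0.884 = 9401.92; 1992 → 14667.0/0.958 = 15310.02.
So real GDP changed by 15310.02/9401.92 − 1 = 0.6284, i.e. 62.84%.

62.84%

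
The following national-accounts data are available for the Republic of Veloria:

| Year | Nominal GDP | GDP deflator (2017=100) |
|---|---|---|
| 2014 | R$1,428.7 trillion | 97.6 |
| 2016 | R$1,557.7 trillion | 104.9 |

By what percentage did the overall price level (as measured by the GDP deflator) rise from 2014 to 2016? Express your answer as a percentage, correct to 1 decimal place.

7.5%

Price-level change = 104.9 / 97.6 − 1 = 0.0748.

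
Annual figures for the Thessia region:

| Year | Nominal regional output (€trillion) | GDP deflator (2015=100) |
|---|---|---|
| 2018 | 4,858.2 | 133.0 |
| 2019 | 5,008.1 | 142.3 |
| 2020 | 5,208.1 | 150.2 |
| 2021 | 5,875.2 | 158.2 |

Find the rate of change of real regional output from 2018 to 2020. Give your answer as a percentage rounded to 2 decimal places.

-5.07%

Real regional output 2018 = 4858.2/1.330 = 3652.78.
Real regional output 2020 = 5208.1/1.502 = 3467.44.
Change = 3467.44/3652.78 − 1 = -0.0507.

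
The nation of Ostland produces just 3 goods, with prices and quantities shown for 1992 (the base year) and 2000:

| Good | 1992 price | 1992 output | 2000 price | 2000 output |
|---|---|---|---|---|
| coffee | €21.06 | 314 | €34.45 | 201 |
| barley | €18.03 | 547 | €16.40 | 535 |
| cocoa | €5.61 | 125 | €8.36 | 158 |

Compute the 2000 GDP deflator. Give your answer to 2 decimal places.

Nominal GDP 2000 = 34.45·201 + 16.40·535 + 8.36·158 = 17019.33.
Real GDP 2000 (at 1992 prices) = 21.06·201 + 18.03·535 + 5.61·158 = 14765.49.
Deflator = Nominal/Real × 100 = 17019.33/14765.49 × 100 = 115.264.

115.26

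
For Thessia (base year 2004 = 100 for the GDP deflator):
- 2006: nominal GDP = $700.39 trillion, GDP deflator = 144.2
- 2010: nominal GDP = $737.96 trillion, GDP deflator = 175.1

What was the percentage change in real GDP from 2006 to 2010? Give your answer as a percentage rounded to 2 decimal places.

Deflate each year: 2006 → 700.39/1.442 = 485.71; 2010 → 737.96/1.751 = 421.45.
So real GDP changed by 421.45/485.71 − 1 = -0.1323, i.e. -13.23%.

-13.23%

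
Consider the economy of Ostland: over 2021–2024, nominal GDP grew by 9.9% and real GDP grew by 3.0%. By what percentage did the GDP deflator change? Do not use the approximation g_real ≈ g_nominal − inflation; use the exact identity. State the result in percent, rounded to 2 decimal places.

6.70%

(1 + g_nom) = (1 + g_real)(1 + π), so π = 1.0990 / 1.0300 − 1 = 0.06699.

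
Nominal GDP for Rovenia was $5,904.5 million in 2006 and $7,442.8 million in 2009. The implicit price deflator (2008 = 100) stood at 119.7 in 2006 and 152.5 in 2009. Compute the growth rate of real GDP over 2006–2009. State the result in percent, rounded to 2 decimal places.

-1.06%

Real GDP 2006 = 5904.5 / 1.197 = 4932.75.
Real GDP 2009 = 7442.8 / 1.525 = 4880.52.
Real growth = 4880.52 / 4932.75 − 1 = -0.0106.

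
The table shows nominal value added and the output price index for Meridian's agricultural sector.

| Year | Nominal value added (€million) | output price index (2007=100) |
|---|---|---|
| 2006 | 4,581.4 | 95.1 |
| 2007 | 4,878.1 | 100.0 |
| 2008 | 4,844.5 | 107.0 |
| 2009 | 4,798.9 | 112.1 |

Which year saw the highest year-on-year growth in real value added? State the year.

2007: real = 4878.1/1.000 = 4878.10; growth vs 2006 (4817.46) = 1.26%.
2008: real = 4844.5/1.070 = 4527.57; growth vs 2007 (4878.10) = -7.19%.
2009: real = 4798.9/1.121 = 4280.91; growth vs 2008 (4527.57) = -5.45%.

2007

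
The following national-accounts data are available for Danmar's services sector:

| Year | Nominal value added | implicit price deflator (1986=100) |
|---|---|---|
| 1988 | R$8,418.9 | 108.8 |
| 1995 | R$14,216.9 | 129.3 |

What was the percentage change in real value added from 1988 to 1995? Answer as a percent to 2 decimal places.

42.10%

Real value added 1988 = 8418.9 / 1.088 = 7737.96.
Real value added 1995 = 14216.9 / 1.293 = 10995.28.
Real growth = 10995.28 / 7737.96 − 1 = 0.4210.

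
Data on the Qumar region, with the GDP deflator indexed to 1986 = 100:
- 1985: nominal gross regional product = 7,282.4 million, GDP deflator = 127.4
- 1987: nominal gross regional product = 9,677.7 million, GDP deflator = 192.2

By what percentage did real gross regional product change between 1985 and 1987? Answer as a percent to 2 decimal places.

Deflate each year: 1985 → 7282.4/1.274 = 5716.17; 1987 → 9677.7/1.922 = 5035.22.
So real gross regional product changed by 5035.22/5716.17 − 1 = -0.1191, i.e. -11.91%.

-11.91%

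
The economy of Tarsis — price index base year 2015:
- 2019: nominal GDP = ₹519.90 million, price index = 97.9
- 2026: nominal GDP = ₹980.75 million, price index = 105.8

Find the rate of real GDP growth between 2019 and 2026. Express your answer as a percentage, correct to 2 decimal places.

Deflate each year: 2019 → 519.90/0.979 = 531.05; 2026 → 980.75/1.058 = 926.98.
So real GDP changed by 926.98/531.05 − 1 = 0.7456, i.e. 74.56%.

74.56%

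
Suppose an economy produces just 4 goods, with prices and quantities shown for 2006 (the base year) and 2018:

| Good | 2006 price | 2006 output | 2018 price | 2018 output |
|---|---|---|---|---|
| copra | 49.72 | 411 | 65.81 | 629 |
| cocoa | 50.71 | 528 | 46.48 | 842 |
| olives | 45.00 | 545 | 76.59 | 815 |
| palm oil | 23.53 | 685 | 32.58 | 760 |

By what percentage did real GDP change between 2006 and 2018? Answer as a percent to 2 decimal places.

Real GDP 2006 = Nominal GDP 2006 = 49.72·411 + 50.71·528 + 45.00·545 + 23.53·685 = 87852.85.
Real GDP 2018 (at 2006 prices) = 49.72·629 + 50.71·842 + 45.00·815 + 23.53·760 = 128529.50.
Real growth = 128529.50/87852.85 − 1 = 0.4630.

46.30%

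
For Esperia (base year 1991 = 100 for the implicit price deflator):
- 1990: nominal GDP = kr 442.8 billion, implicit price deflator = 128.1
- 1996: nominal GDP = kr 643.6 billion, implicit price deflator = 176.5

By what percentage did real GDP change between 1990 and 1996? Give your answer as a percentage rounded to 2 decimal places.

Real GDP 1990 = 442.8 / 1.281 = 345.67.
Real GDP 1996 = 643.6 / 1.765 = 364.65.
Real growth = 364.65 / 345.67 − 1 = 0.0549.

5.49%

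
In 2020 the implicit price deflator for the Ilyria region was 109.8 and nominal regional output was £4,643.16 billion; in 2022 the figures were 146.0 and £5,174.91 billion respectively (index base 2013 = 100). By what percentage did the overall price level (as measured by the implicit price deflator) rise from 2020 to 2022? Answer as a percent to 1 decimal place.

Price-level change = 146.0 / 109.8 − 1 = 0.3297.

33.0%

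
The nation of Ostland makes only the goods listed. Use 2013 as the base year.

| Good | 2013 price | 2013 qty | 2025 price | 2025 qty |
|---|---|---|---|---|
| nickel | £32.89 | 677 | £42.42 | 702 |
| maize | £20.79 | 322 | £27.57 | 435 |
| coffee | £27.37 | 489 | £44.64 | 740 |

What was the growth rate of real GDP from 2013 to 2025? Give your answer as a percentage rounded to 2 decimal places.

23.71%

Real GDP 2013 = Nominal GDP 2013 = 32.89·677 + 20.79·322 + 27.37·489 = 42344.84.
Real GDP 2025 (at 2013 prices) = 32.89·702 + 20.79·435 + 27.37·740 = 52386.23.
Real growth = 52386.23/42344.84 − 1 = 0.2371.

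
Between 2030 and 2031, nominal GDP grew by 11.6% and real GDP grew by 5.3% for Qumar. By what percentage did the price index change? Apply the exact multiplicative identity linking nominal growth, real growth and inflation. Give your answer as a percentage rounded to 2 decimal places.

5.98%

(1 + g_nom) = (1 + g_real)(1 + π), so π = 1.1160 / 1.0530 − 1 = 0.05983.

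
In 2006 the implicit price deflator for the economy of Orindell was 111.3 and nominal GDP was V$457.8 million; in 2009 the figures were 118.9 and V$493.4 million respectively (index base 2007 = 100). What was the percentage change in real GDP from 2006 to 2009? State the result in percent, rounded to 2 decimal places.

Real GDP 2006 = 457.8 / 1.113 = 411.32.
Real GDP 2009 = 493.4 / 1.189 = 414.97.
Real growth = 414.97 / 411.32 − 1 = 0.0089.

0.89%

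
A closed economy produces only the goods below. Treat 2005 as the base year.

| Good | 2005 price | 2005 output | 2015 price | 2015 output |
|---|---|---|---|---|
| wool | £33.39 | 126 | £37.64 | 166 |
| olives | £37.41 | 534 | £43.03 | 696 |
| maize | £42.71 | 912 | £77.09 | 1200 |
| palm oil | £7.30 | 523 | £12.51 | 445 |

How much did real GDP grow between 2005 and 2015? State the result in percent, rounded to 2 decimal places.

28.57%

Real GDP 2005 = Nominal GDP 2005 = 33.39·126 + 37.41·534 + 42.71·912 + 7.30·523 = 66953.50.
Real GDP 2015 (at 2005 prices) = 33.39·166 + 37.41·696 + 42.71·1200 + 7.30·445 = 86080.60.
Real growth = 86080.60/66953.50 − 1 = 0.2857.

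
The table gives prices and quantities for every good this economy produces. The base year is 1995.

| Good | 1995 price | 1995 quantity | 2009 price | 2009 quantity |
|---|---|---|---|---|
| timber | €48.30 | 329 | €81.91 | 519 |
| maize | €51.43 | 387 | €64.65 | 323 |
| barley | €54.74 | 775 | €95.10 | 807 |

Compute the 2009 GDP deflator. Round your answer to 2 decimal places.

Nominal GDP 2009 = 81.91·519 + 64.65·323 + 95.10·807 = 140138.94.
Real GDP 2009 (at 1995 prices) = 48.30·519 + 51.43·323 + 54.74·807 = 85854.77.
Deflator = Nominal/Real × 100 = 140138.94/85854.77 × 100 = 163.228.

163.23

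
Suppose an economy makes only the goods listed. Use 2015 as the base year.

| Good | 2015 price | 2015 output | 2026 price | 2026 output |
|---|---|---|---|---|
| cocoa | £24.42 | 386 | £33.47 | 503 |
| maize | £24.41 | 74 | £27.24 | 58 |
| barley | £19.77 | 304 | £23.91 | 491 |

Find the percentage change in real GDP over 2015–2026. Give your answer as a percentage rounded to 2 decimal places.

Real GDP 2015 = Nominal GDP 2015 = 24.42·386 + 24.41·74 + 19.77·304 = 17242.54.
Real GDP 2026 (at 2015 prices) = 24.42·503 + 24.41·58 + 19.77·491 = 23406.11.
Real growth = 23406.11/17242.54 − 1 = 0.3575.

35.75%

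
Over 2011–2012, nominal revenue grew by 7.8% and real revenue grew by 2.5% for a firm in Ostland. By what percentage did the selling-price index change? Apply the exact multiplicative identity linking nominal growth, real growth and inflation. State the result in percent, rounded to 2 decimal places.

5.17%

(1 + g_nom) = (1 + g_real)(1 + π), so π = 1.0780 / 1.0250 − 1 = 0.05171.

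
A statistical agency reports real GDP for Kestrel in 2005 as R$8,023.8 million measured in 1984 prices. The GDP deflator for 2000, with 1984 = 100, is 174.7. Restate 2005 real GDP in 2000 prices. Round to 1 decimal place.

R$14,017.6 million

Real GDP in 2000 prices = Real GDP in 1984 prices × (P_2000/P_1984) = 8023.8 × 1.747 = 14017.58.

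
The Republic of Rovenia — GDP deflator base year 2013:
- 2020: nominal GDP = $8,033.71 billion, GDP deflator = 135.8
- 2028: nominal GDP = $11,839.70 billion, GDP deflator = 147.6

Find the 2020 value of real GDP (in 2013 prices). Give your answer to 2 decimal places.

Real GDP = Nominal / (GDP deflator/100) = 8033.71 / 1.358 = 5915.84.

$5,915.84 billion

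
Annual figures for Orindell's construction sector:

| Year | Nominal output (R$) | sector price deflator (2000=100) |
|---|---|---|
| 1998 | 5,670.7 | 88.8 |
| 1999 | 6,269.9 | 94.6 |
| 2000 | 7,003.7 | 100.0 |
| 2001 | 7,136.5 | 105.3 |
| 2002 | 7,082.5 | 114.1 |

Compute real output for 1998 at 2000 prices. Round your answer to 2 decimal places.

Real output 1998 = 5670.7 / 0.888 = 6385.92.

R$6,385.92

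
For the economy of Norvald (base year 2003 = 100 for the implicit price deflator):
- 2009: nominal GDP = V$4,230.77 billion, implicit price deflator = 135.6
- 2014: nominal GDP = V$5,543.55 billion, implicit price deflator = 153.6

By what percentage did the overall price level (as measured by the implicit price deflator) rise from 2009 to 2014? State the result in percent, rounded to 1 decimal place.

13.3%

Price-level change = 153.6 / 135.6 − 1 = 0.1327.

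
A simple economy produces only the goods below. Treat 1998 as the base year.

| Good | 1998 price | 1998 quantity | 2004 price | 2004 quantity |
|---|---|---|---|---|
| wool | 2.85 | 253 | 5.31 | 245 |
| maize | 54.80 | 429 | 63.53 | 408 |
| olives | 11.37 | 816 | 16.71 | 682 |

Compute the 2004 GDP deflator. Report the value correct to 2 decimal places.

125.34

Nominal GDP 2004 = 5.31·245 + 63.53·408 + 16.71·682 = 38617.41.
Real GDP 2004 (at 1998 prices) = 2.85·245 + 54.80·408 + 11.37·682 = 30810.99.
Deflator = Nominal/Real × 100 = 38617.41/30810.99 × 100 = 125.336.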